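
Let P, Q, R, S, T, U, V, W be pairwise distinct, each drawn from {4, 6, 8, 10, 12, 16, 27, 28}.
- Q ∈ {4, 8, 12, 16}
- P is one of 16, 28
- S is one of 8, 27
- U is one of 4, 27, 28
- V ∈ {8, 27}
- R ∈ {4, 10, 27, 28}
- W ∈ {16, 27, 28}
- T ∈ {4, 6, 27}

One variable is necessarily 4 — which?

Among the 8 variables, 6 fits only T (and all 8 values in {4, 6, 8, 10, 12, 16, 27, 28} must be used), so T = 6.
The 7 still-open variables together cover exactly {4, 8, 10, 12, 16, 27, 28} — 7 values for 7 variables — and 10 appears only in R's list, so R = 10.
The 6 still-open variables together cover exactly {4, 8, 12, 16, 27, 28} — 6 values for 6 variables — and 12 appears only in Q's list, so Q = 12.
The 5 still-open variables together cover exactly {4, 8, 16, 27, 28} — 5 values for 5 variables — and 4 appears only in U's list, so U = 4.

U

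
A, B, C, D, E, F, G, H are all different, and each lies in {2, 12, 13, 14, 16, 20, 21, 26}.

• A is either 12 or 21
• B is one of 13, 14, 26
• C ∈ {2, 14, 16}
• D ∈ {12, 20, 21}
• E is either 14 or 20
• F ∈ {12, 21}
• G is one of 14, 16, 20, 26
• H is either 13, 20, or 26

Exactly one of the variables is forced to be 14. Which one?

The 8 variables draw from only 8 values {2, 12, 13, 14, 16, 20, 21, 26}, so each is used; only C can be 2, hence C = 2.
Among the 7 still-open variables, 16 fits only G (and all 7 values in {12, 13, 14, 16, 20, 21, 26} must be used), so G = 16.
A and F between them cover only {12, 21} — a naked pair. Remove those values from D.
That leaves D = 20. So E, H can't be 20.
So 14 goes to E.

E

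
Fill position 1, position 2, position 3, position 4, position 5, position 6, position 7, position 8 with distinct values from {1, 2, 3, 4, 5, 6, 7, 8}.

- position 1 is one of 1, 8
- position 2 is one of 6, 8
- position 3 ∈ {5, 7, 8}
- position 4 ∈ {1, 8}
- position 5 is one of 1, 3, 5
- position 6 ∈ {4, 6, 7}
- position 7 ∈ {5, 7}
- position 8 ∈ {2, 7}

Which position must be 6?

Among the 8 variables, 2 fits only position 8 (and all 8 values in {1, 2, 3, 4, 5, 6, 7, 8} must be used), so position 8 = 2.
The 7 still-open variables draw from only 7 values {1, 3, 4, 5, 6, 7, 8}, so each is used; only position 5 can be 3, hence position 5 = 3.
The 6 still-open variables draw from only 6 values {1, 4, 5, 6, 7, 8}, so each is used; only position 6 can be 4, hence position 6 = 4.
Among the 5 still-open variables, 6 fits only position 2 (and all 5 values in {1, 5, 6, 7, 8} must be used), so position 2 = 6.

position 2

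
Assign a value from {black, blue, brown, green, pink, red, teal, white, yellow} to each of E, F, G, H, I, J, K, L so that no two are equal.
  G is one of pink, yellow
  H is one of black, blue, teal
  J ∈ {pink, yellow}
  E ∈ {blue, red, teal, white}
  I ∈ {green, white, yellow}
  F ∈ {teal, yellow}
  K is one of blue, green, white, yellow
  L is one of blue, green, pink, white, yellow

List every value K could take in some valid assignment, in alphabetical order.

blue, green, white

The 8 variables together cover exactly {black, blue, green, pink, red, teal, white, yellow} — 8 values for 8 variables — and black appears only in H's list, so H = black.
Among the 7 still-open variables, red fits only E (and all 7 values in {blue, green, pink, red, teal, white, yellow} must be used), so E = red.
Among the 6 still-open variables, teal fits only F (and all 6 values in {blue, green, pink, teal, white, yellow} must be used), so F = teal.
G and J between them cover only {pink, yellow} — a naked pair. Remove those values from I, K, L.
No further eliminations apply; K can still be any of blue, green, white.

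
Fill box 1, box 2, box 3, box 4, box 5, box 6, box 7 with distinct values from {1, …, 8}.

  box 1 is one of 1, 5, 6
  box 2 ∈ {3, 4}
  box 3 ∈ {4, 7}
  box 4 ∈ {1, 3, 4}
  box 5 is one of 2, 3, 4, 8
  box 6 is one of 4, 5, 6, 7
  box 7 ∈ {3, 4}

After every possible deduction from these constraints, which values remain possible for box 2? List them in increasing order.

The 2 variables box 2 and box 7 are confined to {3, 4}, which locks those values in; drop them from box 3, box 4, box 5, box 6.
That leaves box 3 = 7. Strike 7 from box 6.
box 4 must be 1 (only option left). Remove 1 from box 1.
No further eliminations apply; box 2 can still be any of 3, 4.

3, 4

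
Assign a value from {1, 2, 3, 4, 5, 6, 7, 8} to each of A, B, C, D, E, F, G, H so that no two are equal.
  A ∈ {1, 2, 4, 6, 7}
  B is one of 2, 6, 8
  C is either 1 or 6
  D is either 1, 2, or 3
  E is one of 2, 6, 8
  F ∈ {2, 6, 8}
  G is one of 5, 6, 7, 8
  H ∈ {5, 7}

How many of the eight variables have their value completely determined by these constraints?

3

The 8 variables together cover exactly {1, 2, 3, 4, 5, 6, 7, 8} — 8 values for 8 variables — and 3 appears only in D's list, so D = 3.
Among the 7 still-open variables, 4 fits only A (and all 7 values in {1, 2, 4, 5, 6, 7, 8} must be used), so A = 4.
Among the 6 still-open variables, 1 fits only C (and all 6 values in {1, 2, 5, 6, 7, 8} must be used), so C = 1.
B, E, F between them cover only {2, 6, 8} — a naked triple. Remove those values from G.
Determined: A=4, C=1, D=3. The other variables each still have more than one consistent value. That makes 3.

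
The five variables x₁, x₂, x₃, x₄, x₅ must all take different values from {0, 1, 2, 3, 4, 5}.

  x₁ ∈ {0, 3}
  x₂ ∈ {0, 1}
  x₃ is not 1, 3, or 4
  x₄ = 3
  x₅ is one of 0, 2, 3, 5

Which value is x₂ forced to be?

1

x₄'s domain is down to {3}, so x₄ = 3. Remove 3 from x₁, x₅.
That leaves x₁ = 0. Eliminate 0 elsewhere: x₂, x₃, x₅.
So x₂ = 1.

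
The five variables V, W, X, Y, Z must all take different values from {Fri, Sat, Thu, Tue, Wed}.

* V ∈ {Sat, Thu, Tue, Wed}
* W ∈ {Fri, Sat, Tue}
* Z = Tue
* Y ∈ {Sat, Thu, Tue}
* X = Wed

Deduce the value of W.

X's domain is down to {Wed}, so X = Wed. So V can't be Wed.
That leaves Z = Tue. Eliminate Tue elsewhere: V, W, Y.
The 3 still-open variables together cover exactly {Fri, Sat, Thu} — 3 values for 3 variables — and Fri appears only in W's list, so W = Fri.

Fri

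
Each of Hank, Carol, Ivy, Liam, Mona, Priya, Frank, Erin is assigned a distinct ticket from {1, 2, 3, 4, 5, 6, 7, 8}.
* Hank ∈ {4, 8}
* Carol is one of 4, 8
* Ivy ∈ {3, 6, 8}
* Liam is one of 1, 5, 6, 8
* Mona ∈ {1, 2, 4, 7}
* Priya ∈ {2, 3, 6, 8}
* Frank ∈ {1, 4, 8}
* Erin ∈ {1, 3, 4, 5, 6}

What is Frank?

Among the 8 variables, 7 fits only Mona (and all 8 values in {1, 2, 3, 4, 5, 6, 7, 8} must be used), so Mona = 7.
Among the 7 still-open variables, 2 fits only Priya (and all 7 values in {1, 2, 3, 4, 5, 6, 8} must be used), so Priya = 2.
Hank and Carol between them cover only {4, 8} — a naked pair. Remove those values from Ivy, Liam, Frank, Erin.
So Frank = 1.

1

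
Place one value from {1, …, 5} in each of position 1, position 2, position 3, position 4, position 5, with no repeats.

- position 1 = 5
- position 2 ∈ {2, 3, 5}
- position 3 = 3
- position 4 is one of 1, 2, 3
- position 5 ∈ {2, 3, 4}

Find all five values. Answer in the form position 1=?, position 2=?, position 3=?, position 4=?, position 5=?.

position 1=5, position 2=2, position 3=3, position 4=1, position 5=4

position 1's domain is down to {5}, so position 1 = 5. Eliminate 5 elsewhere: position 2.
position 3's domain is down to {3}, so position 3 = 3. Eliminate 3 elsewhere: position 2, position 4, position 5.
position 2 must be 2 (only option left). Strike 2 from position 4, position 5.
position 4 must be 1 (only option left).
That leaves position 5 = 4.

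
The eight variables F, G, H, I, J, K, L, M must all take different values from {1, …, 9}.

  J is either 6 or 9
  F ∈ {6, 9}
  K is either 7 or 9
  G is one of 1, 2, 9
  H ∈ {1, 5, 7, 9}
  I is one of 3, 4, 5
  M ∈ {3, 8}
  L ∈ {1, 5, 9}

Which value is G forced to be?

F and J share exactly the 2 values {6, 9}; by pigeonhole those values go to them, so strike 6, 9 from G, H, K, L.
That leaves K = 7. Remove 7 from H.
H and L share exactly the 2 values {1, 5}; by pigeonhole those values go to them, so strike 1, 5 from G, I.
So G = 2.

2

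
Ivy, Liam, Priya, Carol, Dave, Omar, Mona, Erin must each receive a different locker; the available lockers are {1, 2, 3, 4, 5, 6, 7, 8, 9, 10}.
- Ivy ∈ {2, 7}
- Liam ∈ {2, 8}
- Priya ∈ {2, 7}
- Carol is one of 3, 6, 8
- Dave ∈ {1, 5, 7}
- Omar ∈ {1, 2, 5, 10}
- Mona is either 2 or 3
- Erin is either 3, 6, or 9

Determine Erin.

9

Ivy and Priya share exactly the 2 values {2, 7}; by pigeonhole those values go to them, so strike 2, 7 from Liam, Dave, Omar, Mona.
Liam must be 8 (only option left). Eliminate 8 elsewhere: Carol.
That leaves Mona = 3. Remove 3 from Carol, Erin.
That leaves Carol = 6. So Erin can't be 6.
So Erin = 9.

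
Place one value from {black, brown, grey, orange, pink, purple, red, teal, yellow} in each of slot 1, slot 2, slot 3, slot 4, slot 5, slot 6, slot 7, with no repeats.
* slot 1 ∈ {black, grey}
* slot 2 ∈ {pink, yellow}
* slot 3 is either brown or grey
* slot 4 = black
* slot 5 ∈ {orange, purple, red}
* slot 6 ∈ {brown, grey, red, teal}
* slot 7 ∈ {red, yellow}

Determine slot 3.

slot 4 has just one choice, so slot 4 = black. Remove black from slot 1.
slot 1's domain is down to {grey}, so slot 1 = grey. Remove grey from slot 3, slot 6.
So slot 3 = brown.

brown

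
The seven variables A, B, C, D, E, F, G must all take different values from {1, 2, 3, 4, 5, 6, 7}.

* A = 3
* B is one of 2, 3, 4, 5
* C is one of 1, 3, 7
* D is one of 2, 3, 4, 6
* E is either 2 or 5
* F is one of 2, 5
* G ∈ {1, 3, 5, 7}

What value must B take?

A has just one choice, so A = 3. Eliminate 3 elsewhere: B, C, D, G.
The 6 still-open variables draw from only 6 values {1, 2, 4, 5, 6, 7}, so each is used; only D can be 6, hence D = 6.
The 5 still-open variables together cover exactly {1, 2, 4, 5, 7} — 5 values for 5 variables — and 4 appears only in B's list, so B = 4.

4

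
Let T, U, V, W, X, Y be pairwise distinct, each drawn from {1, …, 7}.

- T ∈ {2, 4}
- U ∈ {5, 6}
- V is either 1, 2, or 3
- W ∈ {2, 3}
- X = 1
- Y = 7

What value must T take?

4

X has just one choice, so X = 1. Eliminate 1 elsewhere: V.
Y has just one choice, so Y = 7.
V and W share exactly the 2 values {2, 3}; by pigeonhole those values go to them, so strike 2, 3 from T.
So T = 4.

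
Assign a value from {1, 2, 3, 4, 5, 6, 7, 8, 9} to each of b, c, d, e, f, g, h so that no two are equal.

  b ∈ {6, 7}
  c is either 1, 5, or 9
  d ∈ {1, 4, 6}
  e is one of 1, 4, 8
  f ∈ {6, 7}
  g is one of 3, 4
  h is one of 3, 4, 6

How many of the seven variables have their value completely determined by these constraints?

b and f between them cover only {6, 7} — a naked pair. Remove those values from d, h.
g and h share exactly the 2 values {3, 4}; by pigeonhole those values go to them, so strike 3, 4 from d, e.
d's domain is down to {1}, so d = 1. Eliminate 1 elsewhere: c, e.
e's domain is down to {8}, so e = 8.
Determined: d=1, e=8. The other variables each still have more than one consistent value. That makes 2.

2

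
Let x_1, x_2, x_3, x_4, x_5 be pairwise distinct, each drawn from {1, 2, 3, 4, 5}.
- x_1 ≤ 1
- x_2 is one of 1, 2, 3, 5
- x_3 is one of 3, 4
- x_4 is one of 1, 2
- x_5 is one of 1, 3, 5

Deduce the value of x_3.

x_1 must be 1 (only option left). Eliminate 1 elsewhere: x_2, x_4, x_5.
x_4 has just one choice, so x_4 = 2. So x_2 can't be 2.
Among the 3 still-open variables, 4 fits only x_3 (and all 3 values in {3, 4, 5} must be used), so x_3 = 4.

4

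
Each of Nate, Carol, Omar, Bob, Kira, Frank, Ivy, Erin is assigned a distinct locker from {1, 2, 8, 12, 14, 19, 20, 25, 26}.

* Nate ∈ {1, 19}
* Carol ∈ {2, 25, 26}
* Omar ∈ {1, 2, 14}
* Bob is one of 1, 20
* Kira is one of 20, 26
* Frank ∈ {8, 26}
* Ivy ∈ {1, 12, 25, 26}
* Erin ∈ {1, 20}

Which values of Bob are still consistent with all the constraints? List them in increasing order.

Bob and Erin share exactly the 2 values {1, 20}; by pigeonhole those values go to them, so strike 1, 20 from Nate, Omar, Kira, Ivy.
Nate has just one choice, so Nate = 19.
Kira must be 26 (only option left). Remove 26 from Carol, Frank, Ivy.
Frank's domain is down to {8}, so Frank = 8.
No further eliminations apply; Bob can still be any of 1, 20.

1, 20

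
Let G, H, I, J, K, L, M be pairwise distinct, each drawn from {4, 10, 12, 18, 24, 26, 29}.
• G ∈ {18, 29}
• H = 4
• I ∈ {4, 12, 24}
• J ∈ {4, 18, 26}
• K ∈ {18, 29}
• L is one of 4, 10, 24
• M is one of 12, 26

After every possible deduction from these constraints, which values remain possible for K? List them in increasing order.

H has just one choice, so H = 4. So I, J, L can't be 4.
Among the 6 still-open variables, 10 fits only L (and all 6 values in {10, 12, 18, 24, 26, 29} must be used), so L = 10.
The 5 still-open variables draw from only 5 values {12, 18, 24, 26, 29}, so each is used; only I can be 24, hence I = 24.
The 4 still-open variables together cover exactly {12, 18, 26, 29} — 4 values for 4 variables — and 12 appears only in M's list, so M = 12.
The 3 still-open variables draw from only 3 values {18, 26, 29}, so each is used; only J can be 26, hence J = 26.
No further eliminations apply; K can still be any of 18, 29.

18, 29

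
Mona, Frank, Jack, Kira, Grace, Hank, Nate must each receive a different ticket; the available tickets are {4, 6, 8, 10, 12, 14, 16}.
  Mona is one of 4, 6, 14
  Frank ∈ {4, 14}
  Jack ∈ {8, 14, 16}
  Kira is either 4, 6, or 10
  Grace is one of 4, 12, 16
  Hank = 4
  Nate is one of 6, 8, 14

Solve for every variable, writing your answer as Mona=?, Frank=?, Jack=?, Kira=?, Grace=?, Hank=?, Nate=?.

Hank has just one choice, so Hank = 4. Strike 4 from Mona, Frank, Kira, Grace.
Frank's domain is down to {14}, so Frank = 14. Strike 14 from Mona, Jack, Nate.
That leaves Mona = 6. Remove 6 from Kira, Nate.
Kira's domain is down to {10}, so Kira = 10.
Nate has just one choice, so Nate = 8. So Jack can't be 8.
Jack's domain is down to {16}, so Jack = 16. Remove 16 from Grace.
Grace must be 12 (only option left).

Mona=6, Frank=14, Jack=16, Kira=10, Grace=12, Hank=4, Nate=8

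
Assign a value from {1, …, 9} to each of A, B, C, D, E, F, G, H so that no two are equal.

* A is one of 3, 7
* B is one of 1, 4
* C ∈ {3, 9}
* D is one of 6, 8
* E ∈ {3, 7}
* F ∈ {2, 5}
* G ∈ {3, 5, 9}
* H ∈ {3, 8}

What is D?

The 2 variables A and E are confined to {3, 7}, which locks those values in; drop them from C, G, H.
C must be 9 (only option left). Eliminate 9 elsewhere: G.
G must be 5 (only option left). So F can't be 5.
H's domain is down to {8}, so H = 8. Strike 8 from D.
So D = 6.

6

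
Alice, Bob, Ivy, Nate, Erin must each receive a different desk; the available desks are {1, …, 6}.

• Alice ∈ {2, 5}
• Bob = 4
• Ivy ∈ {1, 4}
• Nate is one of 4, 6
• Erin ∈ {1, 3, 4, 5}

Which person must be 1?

Bob has just one choice, so Bob = 4. Strike 4 from Ivy, Nate, Erin.
So 1 goes to Ivy.

Ivy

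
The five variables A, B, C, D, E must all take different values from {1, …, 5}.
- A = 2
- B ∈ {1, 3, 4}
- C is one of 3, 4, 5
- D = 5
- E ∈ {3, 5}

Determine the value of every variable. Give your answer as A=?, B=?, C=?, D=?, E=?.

A must be 2 (only option left).
D has just one choice, so D = 5. Eliminate 5 elsewhere: C, E.
E's domain is down to {3}, so E = 3. So B, C can't be 3.
C has just one choice, so C = 4. So B can't be 4.
B's domain is down to {1}, so B = 1.

A=2, B=1, C=4, D=5, E=3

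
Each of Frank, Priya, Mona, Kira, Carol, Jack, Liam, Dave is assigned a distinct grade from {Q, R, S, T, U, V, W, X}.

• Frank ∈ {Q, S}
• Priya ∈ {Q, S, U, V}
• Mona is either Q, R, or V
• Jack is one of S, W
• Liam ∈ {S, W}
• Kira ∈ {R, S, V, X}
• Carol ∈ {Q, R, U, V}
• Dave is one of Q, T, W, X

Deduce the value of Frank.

Among the 8 variables, T fits only Dave (and all 8 values in {Q, R, S, T, U, V, W, X} must be used), so Dave = T.
The 7 still-open variables draw from only 7 values {Q, R, S, U, V, W, X}, so each is used; only Kira can be X, hence Kira = X.
The 2 variables Jack and Liam are confined to {S, W}, which locks those values in; drop them from Frank, Priya.
So Frank = Q.

Q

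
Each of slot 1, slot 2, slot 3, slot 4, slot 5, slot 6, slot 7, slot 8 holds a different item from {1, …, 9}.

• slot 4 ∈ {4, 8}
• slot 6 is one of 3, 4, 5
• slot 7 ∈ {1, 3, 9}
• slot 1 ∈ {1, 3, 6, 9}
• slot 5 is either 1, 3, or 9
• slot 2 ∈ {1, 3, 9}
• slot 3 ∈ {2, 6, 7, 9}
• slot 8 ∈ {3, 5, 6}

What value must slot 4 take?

The 3 variables slot 2, slot 5, slot 7 are confined to {1, 3, 9}, which locks those values in; drop them from slot 1, slot 3, slot 6, slot 8.
slot 1's domain is down to {6}, so slot 1 = 6. Strike 6 from slot 3, slot 8.
slot 8's domain is down to {5}, so slot 8 = 5. Eliminate 5 elsewhere: slot 6.
slot 6 must be 4 (only option left). Remove 4 from slot 4.
So slot 4 = 8.

8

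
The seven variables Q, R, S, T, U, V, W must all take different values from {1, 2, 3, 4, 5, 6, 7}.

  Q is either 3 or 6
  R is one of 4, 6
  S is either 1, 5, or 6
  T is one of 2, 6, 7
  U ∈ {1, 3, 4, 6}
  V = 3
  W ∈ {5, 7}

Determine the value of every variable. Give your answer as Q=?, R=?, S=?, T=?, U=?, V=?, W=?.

Q=6, R=4, S=5, T=2, U=1, V=3, W=7

V's domain is down to {3}, so V = 3. Eliminate 3 elsewhere: Q, U.
Q must be 6 (only option left). Eliminate 6 elsewhere: R, S, T, U.
That leaves R = 4. So U can't be 4.
That leaves U = 1. So S can't be 1.
That leaves S = 5. Eliminate 5 elsewhere: W.
W has just one choice, so W = 7. So T can't be 7.
That leaves T = 2.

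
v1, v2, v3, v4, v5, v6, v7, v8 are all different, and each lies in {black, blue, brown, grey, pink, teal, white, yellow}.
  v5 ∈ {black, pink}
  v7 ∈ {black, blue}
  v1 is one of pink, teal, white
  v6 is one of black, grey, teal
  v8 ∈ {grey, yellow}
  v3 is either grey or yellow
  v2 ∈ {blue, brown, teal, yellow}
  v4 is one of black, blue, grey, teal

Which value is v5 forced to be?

The 8 variables together cover exactly {black, blue, brown, grey, pink, teal, white, yellow} — 8 values for 8 variables — and brown appears only in v2's list, so v2 = brown.
Among the 7 still-open variables, white fits only v1 (and all 7 values in {black, blue, grey, pink, teal, white, yellow} must be used), so v1 = white.
The 6 still-open variables together cover exactly {black, blue, grey, pink, teal, yellow} — 6 values for 6 variables — and pink appears only in v5's list, so v5 = pink.

pink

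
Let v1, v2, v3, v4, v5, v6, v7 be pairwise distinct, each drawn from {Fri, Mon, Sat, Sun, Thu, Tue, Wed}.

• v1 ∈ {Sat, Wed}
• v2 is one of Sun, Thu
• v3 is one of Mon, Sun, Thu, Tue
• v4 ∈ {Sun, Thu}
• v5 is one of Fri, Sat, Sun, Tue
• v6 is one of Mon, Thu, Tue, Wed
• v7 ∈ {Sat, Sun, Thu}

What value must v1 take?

Wed

The 7 variables draw from only 7 values {Fri, Mon, Sat, Sun, Thu, Tue, Wed}, so each is used; only v5 can be Fri, hence v5 = Fri.
v2 and v4 between them cover only {Sun, Thu} — a naked pair. Remove those values from v3, v6, v7.
v7's domain is down to {Sat}, so v7 = Sat. So v1 can't be Sat.
So v1 = Wed.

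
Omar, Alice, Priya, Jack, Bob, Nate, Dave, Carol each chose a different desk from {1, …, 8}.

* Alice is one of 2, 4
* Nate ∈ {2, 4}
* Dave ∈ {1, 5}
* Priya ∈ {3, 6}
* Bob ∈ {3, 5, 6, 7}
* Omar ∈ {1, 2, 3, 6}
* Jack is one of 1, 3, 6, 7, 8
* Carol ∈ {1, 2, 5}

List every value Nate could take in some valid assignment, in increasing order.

2, 4

The 8 variables draw from only 8 values {1, 2, 3, 4, 5, 6, 7, 8}, so each is used; only Jack can be 8, hence Jack = 8.
The 7 still-open variables draw from only 7 values {1, 2, 3, 4, 5, 6, 7}, so each is used; only Bob can be 7, hence Bob = 7.
Alice and Nate between them cover only {2, 4} — a naked pair. Remove those values from Omar, Carol.
Dave and Carol share exactly the 2 values {1, 5}; by pigeonhole those values go to them, so strike 1, 5 from Omar.
No further eliminations apply; Nate can still be any of 2, 4.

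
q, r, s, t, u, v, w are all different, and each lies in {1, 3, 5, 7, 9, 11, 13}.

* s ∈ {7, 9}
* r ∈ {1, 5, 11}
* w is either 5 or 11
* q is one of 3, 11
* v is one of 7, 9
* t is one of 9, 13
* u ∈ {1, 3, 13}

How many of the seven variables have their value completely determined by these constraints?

1

s and v share exactly the 2 values {7, 9}; by pigeonhole those values go to them, so strike 7, 9 from t.
t has just one choice, so t = 13. Remove 13 from u.
Determined: t=13. The other variables each still have more than one consistent value. That makes 1.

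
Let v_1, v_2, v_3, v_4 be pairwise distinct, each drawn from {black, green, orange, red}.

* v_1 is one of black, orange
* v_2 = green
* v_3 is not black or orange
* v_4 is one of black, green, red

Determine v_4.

v_2 must be green (only option left). Strike green from v_3, v_4.
That leaves v_3 = red. Eliminate red elsewhere: v_4.
So v_4 = black.

black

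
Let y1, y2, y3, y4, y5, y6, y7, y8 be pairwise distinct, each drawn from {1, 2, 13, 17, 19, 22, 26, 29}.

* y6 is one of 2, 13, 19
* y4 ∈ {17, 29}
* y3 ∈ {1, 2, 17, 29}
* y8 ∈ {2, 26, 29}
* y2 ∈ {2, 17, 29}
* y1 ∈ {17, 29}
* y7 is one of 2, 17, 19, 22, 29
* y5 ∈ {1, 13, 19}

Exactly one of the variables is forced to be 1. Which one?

y3

Among the 8 variables, 22 fits only y7 (and all 8 values in {1, 2, 13, 17, 19, 22, 26, 29} must be used), so y7 = 22.
The 7 still-open variables draw from only 7 values {1, 2, 13, 17, 19, 26, 29}, so each is used; only y8 can be 26, hence y8 = 26.
y1 and y4 share exactly the 2 values {17, 29}; by pigeonhole those values go to them, so strike 17, 29 from y2, y3.
y2's domain is down to {2}, so y2 = 2. So y3, y6 can't be 2.
So 1 goes to y3.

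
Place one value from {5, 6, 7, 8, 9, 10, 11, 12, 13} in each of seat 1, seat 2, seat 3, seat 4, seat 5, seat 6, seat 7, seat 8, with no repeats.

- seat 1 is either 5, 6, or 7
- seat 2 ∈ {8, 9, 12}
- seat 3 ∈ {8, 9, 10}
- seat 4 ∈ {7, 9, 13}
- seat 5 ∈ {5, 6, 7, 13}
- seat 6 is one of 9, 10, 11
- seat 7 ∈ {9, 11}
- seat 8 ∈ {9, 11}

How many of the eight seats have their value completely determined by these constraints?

3

seat 7 and seat 8 share exactly the 2 values {9, 11}; by pigeonhole those values go to them, so strike 9, 11 from seat 2, seat 3, seat 4, seat 6.
That leaves seat 6 = 10. Strike 10 from seat 3.
seat 3 has just one choice, so seat 3 = 8. Remove 8 from seat 2.
seat 2 has just one choice, so seat 2 = 12.
Determined: seat 2=12, seat 3=8, seat 6=10. The other seats each still have more than one consistent value. That makes 3.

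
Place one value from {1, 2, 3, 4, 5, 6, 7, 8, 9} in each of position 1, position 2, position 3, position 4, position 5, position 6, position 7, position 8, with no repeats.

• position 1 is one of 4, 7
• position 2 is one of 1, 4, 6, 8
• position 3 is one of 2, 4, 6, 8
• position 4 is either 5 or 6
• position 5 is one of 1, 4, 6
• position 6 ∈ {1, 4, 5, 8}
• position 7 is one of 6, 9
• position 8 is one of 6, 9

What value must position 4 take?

5

The 8 variables draw from only 8 values {1, 2, 4, 5, 6, 7, 8, 9}, so each is used; only position 3 can be 2, hence position 3 = 2.
Among the 7 still-open variables, 7 fits only position 1 (and all 7 values in {1, 4, 5, 6, 7, 8, 9} must be used), so position 1 = 7.
The 2 variables position 7 and position 8 are confined to {6, 9}, which locks those values in; drop them from position 2, position 4, position 5.
So position 4 = 5.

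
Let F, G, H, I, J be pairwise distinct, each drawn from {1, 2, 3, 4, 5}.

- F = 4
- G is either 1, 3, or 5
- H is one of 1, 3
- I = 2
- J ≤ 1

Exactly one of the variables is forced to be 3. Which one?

F has just one choice, so F = 4.
I's domain is down to {2}, so I = 2.
J must be 1 (only option left). Eliminate 1 elsewhere: G, H.
So 3 goes to H.

H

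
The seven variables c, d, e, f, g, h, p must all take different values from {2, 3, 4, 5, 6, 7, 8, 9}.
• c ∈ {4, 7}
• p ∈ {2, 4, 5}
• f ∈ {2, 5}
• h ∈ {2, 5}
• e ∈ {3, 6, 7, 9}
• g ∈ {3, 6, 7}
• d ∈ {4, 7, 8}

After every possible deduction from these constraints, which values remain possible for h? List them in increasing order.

2, 5

f and h share exactly the 2 values {2, 5}; by pigeonhole those values go to them, so strike 2, 5 from p.
p's domain is down to {4}, so p = 4. Eliminate 4 elsewhere: c, d.
c has just one choice, so c = 7. So d, e, g can't be 7.
d's domain is down to {8}, so d = 8.
No further eliminations apply; h can still be any of 2, 5.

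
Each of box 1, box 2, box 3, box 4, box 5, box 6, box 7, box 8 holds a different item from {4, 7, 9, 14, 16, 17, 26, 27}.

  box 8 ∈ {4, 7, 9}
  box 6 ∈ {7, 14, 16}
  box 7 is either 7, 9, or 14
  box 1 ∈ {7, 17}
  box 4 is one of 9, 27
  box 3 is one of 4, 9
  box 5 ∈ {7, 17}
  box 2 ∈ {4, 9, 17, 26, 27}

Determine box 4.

The 8 variables together cover exactly {4, 7, 9, 14, 16, 17, 26, 27} — 8 values for 8 variables — and 16 appears only in box 6's list, so box 6 = 16.
Among the 7 still-open variables, 14 fits only box 7 (and all 7 values in {4, 7, 9, 14, 17, 26, 27} must be used), so box 7 = 14.
The 6 still-open variables together cover exactly {4, 7, 9, 17, 26, 27} — 6 values for 6 variables — and 26 appears only in box 2's list, so box 2 = 26.
Among the 5 still-open variables, 27 fits only box 4 (and all 5 values in {4, 7, 9, 17, 27} must be used), so box 4 = 27.

27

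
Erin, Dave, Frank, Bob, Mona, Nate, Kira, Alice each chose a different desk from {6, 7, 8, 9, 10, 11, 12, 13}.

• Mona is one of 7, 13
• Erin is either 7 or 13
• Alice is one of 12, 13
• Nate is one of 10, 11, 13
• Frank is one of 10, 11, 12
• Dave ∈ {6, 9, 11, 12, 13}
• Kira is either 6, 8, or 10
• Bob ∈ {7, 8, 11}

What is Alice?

12

The 8 variables together cover exactly {6, 7, 8, 9, 10, 11, 12, 13} — 8 values for 8 variables — and 9 appears only in Dave's list, so Dave = 9.
The 7 still-open variables draw from only 7 values {6, 7, 8, 10, 11, 12, 13}, so each is used; only Kira can be 6, hence Kira = 6.
The 6 still-open variables draw from only 6 values {7, 8, 10, 11, 12, 13}, so each is used; only Bob can be 8, hence Bob = 8.
Erin and Mona share exactly the 2 values {7, 13}; by pigeonhole those values go to them, so strike 7, 13 from Nate, Alice.
So Alice = 12.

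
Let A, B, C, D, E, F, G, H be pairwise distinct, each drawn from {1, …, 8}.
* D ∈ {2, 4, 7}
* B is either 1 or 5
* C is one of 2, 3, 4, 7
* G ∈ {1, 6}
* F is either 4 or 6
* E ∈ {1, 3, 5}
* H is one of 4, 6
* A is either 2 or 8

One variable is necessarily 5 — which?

Among the 8 variables, 8 fits only A (and all 8 values in {1, 2, 3, 4, 5, 6, 7, 8} must be used), so A = 8.
F and H share exactly the 2 values {4, 6}; by pigeonhole those values go to them, so strike 4, 6 from C, D, G.
G must be 1 (only option left). So B, E can't be 1.
So 5 goes to B.

B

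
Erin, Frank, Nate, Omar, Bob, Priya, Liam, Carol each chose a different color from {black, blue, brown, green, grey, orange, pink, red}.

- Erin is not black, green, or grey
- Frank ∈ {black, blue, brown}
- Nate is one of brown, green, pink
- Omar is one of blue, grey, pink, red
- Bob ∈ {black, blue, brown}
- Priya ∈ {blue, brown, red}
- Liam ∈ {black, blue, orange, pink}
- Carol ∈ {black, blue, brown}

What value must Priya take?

red

The 8 variables together cover exactly {black, blue, brown, green, grey, orange, pink, red} — 8 values for 8 variables — and green appears only in Nate's list, so Nate = green.
The 7 still-open variables together cover exactly {black, blue, brown, grey, orange, pink, red} — 7 values for 7 variables — and grey appears only in Omar's list, so Omar = grey.
Frank, Bob, Carol share exactly the 3 values {black, blue, brown}; by pigeonhole those values go to them, so strike black, blue, brown from Erin, Priya, Liam.
So Priya = red.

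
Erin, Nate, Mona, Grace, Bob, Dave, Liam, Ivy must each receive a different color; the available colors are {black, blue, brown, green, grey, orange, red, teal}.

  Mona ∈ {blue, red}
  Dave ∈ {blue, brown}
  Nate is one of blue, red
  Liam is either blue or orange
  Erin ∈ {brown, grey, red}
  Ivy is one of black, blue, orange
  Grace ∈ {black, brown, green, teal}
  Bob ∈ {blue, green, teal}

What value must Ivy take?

The 8 variables draw from only 8 values {black, blue, brown, green, grey, orange, red, teal}, so each is used; only Erin can be grey, hence Erin = grey.
The 2 variables Nate and Mona are confined to {blue, red}, which locks those values in; drop them from Bob, Dave, Liam, Ivy.
Dave must be brown (only option left). So Grace can't be brown.
Liam has just one choice, so Liam = orange. Eliminate orange elsewhere: Ivy.
So Ivy = black.

black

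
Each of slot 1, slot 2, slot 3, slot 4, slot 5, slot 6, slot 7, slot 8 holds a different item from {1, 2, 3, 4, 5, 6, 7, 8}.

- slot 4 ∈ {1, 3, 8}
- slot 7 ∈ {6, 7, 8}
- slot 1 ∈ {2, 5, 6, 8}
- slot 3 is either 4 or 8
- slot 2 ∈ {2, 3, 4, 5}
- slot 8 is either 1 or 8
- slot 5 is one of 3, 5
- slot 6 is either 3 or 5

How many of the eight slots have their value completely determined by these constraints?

4

The 8 variables together cover exactly {1, 2, 3, 4, 5, 6, 7, 8} — 8 values for 8 variables — and 7 appears only in slot 7's list, so slot 7 = 7.
Among the 7 still-open variables, 6 fits only slot 1 (and all 7 values in {1, 2, 3, 4, 5, 6, 8} must be used), so slot 1 = 6.
The 6 still-open variables draw from only 6 values {1, 2, 3, 4, 5, 8}, so each is used; only slot 2 can be 2, hence slot 2 = 2.
Among the 5 still-open variables, 4 fits only slot 3 (and all 5 values in {1, 3, 4, 5, 8} must be used), so slot 3 = 4.
slot 5 and slot 6 between them cover only {3, 5} — a naked pair. Remove those values from slot 4.
Determined: slot 1=6, slot 2=2, slot 3=4, slot 7=7. The other slots each still have more than one consistent value. That makes 4.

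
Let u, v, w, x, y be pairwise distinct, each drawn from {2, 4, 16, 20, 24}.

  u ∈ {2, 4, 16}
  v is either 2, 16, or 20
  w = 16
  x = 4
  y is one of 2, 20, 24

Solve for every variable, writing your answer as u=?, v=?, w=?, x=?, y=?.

u=2, v=20, w=16, x=4, y=24

w's domain is down to {16}, so w = 16. Strike 16 from u, v.
x has just one choice, so x = 4. Strike 4 from u.
u has just one choice, so u = 2. So v, y can't be 2.
v has just one choice, so v = 20. Remove 20 from y.
y's domain is down to {24}, so y = 24.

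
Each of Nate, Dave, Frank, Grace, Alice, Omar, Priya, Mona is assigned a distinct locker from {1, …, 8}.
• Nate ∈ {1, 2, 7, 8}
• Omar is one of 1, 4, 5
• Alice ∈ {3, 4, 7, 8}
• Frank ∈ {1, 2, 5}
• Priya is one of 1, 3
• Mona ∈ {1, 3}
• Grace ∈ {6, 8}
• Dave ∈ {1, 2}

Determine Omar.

4

The 8 variables draw from only 8 values {1, 2, 3, 4, 5, 6, 7, 8}, so each is used; only Grace can be 6, hence Grace = 6.
The 2 variables Priya and Mona are confined to {1, 3}, which locks those values in; drop them from Nate, Dave, Frank, Alice, Omar.
Dave must be 2 (only option left). Eliminate 2 elsewhere: Nate, Frank.
Frank must be 5 (only option left). So Omar can't be 5.
So Omar = 4.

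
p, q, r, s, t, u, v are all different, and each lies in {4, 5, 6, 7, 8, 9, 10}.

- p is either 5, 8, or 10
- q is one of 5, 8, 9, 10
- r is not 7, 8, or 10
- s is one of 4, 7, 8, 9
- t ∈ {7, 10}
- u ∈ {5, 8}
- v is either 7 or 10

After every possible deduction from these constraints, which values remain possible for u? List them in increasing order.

The 7 variables draw from only 7 values {4, 5, 6, 7, 8, 9, 10}, so each is used; only r can be 6, hence r = 6.
The 6 still-open variables together cover exactly {4, 5, 7, 8, 9, 10} — 6 values for 6 variables — and 4 appears only in s's list, so s = 4.
Among the 5 still-open variables, 9 fits only q (and all 5 values in {5, 7, 8, 9, 10} must be used), so q = 9.
t and v between them cover only {7, 10} — a naked pair. Remove those values from p.
No further eliminations apply; u can still be any of 5, 8.

5, 8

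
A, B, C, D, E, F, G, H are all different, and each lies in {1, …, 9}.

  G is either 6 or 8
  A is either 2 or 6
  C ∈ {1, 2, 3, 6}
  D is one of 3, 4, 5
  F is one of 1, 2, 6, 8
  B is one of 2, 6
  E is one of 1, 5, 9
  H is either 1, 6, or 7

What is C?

A and B share exactly the 2 values {2, 6}; by pigeonhole those values go to them, so strike 2, 6 from C, F, G, H.
G must be 8 (only option left). So F can't be 8.
That leaves F = 1. So C, E, H can't be 1.
So C = 3.

3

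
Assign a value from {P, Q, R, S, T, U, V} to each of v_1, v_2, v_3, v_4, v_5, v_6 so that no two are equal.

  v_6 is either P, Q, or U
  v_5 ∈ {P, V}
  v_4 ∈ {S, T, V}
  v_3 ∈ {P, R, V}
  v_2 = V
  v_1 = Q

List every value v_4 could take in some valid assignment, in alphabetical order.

v_1's domain is down to {Q}, so v_1 = Q. Strike Q from v_6.
That leaves v_2 = V. Strike V from v_3, v_4, v_5.
That leaves v_5 = P. Strike P from v_3, v_6.
That leaves v_6 = U.
v_3's domain is down to {R}, so v_3 = R.
No further eliminations apply; v_4 can still be any of S, T.

S, T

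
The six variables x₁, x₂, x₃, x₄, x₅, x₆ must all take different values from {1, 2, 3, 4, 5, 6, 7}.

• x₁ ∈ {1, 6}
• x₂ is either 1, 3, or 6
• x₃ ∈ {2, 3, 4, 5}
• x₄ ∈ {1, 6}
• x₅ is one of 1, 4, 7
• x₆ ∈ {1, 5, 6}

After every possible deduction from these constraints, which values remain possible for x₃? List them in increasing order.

2, 4

The 2 variables x₁ and x₄ are confined to {1, 6}, which locks those values in; drop them from x₂, x₅, x₆.
x₂ has just one choice, so x₂ = 3. So x₃ can't be 3.
x₆'s domain is down to {5}, so x₆ = 5. Eliminate 5 elsewhere: x₃.
No further eliminations apply; x₃ can still be any of 2, 4.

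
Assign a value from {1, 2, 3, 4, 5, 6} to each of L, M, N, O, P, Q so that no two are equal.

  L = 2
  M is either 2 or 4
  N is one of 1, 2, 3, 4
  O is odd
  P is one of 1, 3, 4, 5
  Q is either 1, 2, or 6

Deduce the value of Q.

L has just one choice, so L = 2. Eliminate 2 elsewhere: M, N, Q.
That leaves M = 4. Remove 4 from N, P.
Among the 4 still-open variables, 6 fits only Q (and all 4 values in {1, 3, 5, 6} must be used), so Q = 6.

6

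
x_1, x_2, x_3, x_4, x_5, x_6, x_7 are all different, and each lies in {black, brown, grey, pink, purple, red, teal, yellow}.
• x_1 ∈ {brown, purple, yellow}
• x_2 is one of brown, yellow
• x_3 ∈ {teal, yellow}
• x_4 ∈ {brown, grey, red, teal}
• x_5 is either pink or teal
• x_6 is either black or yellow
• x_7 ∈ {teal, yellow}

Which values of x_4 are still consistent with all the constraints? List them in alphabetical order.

x_3 and x_7 between them cover only {teal, yellow} — a naked pair. Remove those values from x_1, x_2, x_4, x_5, x_6.
That leaves x_2 = brown. Strike brown from x_1, x_4.
x_5 has just one choice, so x_5 = pink.
x_6's domain is down to {black}, so x_6 = black.
x_1 must be purple (only option left).
No further eliminations apply; x_4 can still be any of grey, red.

grey, red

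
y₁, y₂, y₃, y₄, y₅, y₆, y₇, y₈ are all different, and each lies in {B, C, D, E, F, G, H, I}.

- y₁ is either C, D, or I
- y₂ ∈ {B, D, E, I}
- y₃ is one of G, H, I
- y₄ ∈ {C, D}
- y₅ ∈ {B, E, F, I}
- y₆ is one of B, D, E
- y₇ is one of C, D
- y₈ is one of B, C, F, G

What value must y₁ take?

Among the 8 variables, H fits only y₃ (and all 8 values in {B, C, D, E, F, G, H, I} must be used), so y₃ = H.
The 7 still-open variables draw from only 7 values {B, C, D, E, F, G, I}, so each is used; only y₈ can be G, hence y₈ = G.
The 6 still-open variables together cover exactly {B, C, D, E, F, I} — 6 values for 6 variables — and F appears only in y₅'s list, so y₅ = F.
The 2 variables y₄ and y₇ are confined to {C, D}, which locks those values in; drop them from y₁, y₂, y₆.
So y₁ = I.

I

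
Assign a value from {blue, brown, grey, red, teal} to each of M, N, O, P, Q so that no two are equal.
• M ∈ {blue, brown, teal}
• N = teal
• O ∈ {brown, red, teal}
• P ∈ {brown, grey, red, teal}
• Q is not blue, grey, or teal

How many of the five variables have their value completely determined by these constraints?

N has just one choice, so N = teal. Strike teal from M, O, P.
Among the 4 still-open variables, blue fits only M (and all 4 values in {blue, brown, grey, red} must be used), so M = blue.
The 3 still-open variables draw from only 3 values {brown, grey, red}, so each is used; only P can be grey, hence P = grey.
Determined: M=blue, N=teal, P=grey. The other variables each still have more than one consistent value. That makes 3.

3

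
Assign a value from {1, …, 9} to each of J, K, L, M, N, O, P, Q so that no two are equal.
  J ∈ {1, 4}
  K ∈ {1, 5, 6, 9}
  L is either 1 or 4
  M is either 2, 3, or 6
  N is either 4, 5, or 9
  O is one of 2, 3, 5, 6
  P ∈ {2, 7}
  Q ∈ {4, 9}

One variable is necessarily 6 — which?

K

Among the 8 variables, 7 fits only P (and all 8 values in {1, 2, 3, 4, 5, 6, 7, 9} must be used), so P = 7.
The 2 variables J and L are confined to {1, 4}, which locks those values in; drop them from K, N, Q.
Q's domain is down to {9}, so Q = 9. Eliminate 9 elsewhere: K, N.
That leaves N = 5. Eliminate 5 elsewhere: K, O.
So 6 goes to K.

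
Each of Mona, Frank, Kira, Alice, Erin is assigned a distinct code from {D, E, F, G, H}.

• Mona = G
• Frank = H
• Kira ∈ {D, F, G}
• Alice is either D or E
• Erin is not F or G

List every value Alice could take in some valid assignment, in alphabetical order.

D, E

Mona has just one choice, so Mona = G. So Kira can't be G.
That leaves Frank = H. Remove H from Erin.
Among the 3 still-open variables, F fits only Kira (and all 3 values in {D, E, F} must be used), so Kira = F.
No further eliminations apply; Alice can still be any of D, E.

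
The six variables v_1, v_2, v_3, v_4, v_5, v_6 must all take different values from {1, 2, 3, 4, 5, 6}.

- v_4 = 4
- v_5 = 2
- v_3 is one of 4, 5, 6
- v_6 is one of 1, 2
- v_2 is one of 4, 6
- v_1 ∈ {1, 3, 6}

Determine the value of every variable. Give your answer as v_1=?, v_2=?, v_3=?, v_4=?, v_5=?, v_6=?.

v_1=3, v_2=6, v_3=5, v_4=4, v_5=2, v_6=1

v_4 has just one choice, so v_4 = 4. So v_2, v_3 can't be 4.
v_5's domain is down to {2}, so v_5 = 2. Eliminate 2 elsewhere: v_6.
v_6's domain is down to {1}, so v_6 = 1. Remove 1 from v_1.
That leaves v_2 = 6. Strike 6 from v_1, v_3.
That leaves v_3 = 5.
v_1's domain is down to {3}, so v_1 = 3.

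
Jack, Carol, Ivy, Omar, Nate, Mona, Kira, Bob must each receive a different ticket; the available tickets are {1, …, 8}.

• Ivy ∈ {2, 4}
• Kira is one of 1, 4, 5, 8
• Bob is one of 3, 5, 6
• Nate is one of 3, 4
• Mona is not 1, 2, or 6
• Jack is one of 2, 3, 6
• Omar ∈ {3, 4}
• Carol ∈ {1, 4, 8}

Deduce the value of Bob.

The 8 variables draw from only 8 values {1, 2, 3, 4, 5, 6, 7, 8}, so each is used; only Mona can be 7, hence Mona = 7.
The 2 variables Omar and Nate are confined to {3, 4}, which locks those values in; drop them from Jack, Carol, Ivy, Kira, Bob.
Ivy's domain is down to {2}, so Ivy = 2. So Jack can't be 2.
Jack has just one choice, so Jack = 6. Strike 6 from Bob.
So Bob = 5.

5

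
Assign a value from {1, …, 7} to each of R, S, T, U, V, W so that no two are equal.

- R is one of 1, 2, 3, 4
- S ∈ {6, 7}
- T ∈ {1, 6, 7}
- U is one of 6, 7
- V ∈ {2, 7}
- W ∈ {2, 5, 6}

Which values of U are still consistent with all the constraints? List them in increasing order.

S and U between them cover only {6, 7} — a naked pair. Remove those values from T, V, W.
T's domain is down to {1}, so T = 1. So R can't be 1.
V must be 2 (only option left). Strike 2 from R, W.
W's domain is down to {5}, so W = 5.
No further eliminations apply; U can still be any of 6, 7.

6, 7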